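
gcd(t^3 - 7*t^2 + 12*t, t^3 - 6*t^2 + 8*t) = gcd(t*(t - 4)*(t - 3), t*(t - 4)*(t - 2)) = t^2 - 4*t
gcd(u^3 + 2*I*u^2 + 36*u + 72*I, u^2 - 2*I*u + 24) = u - 6*I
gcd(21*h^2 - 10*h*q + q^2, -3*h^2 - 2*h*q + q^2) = -3*h + q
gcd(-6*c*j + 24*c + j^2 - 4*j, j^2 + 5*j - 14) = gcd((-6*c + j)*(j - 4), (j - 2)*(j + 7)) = 1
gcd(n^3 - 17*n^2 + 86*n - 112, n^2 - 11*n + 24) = n - 8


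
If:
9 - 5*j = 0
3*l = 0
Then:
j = 9/5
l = 0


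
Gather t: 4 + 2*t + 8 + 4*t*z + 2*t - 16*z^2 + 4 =t*(4*z + 4) - 16*z^2 + 16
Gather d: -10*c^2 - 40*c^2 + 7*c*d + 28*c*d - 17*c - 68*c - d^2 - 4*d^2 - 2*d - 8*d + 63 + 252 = -50*c^2 - 85*c - 5*d^2 + d*(35*c - 10) + 315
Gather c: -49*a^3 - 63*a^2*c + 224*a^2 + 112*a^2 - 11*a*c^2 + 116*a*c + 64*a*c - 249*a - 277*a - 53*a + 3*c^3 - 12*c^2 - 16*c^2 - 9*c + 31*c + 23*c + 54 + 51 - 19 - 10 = -49*a^3 + 336*a^2 - 579*a + 3*c^3 + c^2*(-11*a - 28) + c*(-63*a^2 + 180*a + 45) + 76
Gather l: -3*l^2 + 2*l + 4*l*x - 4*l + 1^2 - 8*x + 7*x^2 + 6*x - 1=-3*l^2 + l*(4*x - 2) + 7*x^2 - 2*x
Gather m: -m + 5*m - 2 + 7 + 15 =4*m + 20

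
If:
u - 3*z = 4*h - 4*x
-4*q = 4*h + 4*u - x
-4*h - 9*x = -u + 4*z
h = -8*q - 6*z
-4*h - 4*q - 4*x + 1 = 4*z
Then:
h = 268/587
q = 1387/2348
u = -605/587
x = 39/587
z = -507/587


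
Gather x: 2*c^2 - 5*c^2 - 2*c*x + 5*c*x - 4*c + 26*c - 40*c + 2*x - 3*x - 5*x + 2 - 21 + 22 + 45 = -3*c^2 - 18*c + x*(3*c - 6) + 48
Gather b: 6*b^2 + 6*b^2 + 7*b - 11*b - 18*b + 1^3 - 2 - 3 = 12*b^2 - 22*b - 4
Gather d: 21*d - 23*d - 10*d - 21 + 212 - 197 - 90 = -12*d - 96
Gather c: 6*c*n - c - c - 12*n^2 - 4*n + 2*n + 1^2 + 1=c*(6*n - 2) - 12*n^2 - 2*n + 2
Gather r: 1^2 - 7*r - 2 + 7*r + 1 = 0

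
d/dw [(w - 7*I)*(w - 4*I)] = 2*w - 11*I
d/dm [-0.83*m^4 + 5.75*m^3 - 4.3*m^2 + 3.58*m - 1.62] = -3.32*m^3 + 17.25*m^2 - 8.6*m + 3.58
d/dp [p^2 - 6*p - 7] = 2*p - 6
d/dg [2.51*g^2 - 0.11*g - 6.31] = 5.02*g - 0.11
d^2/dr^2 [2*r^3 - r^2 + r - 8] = 12*r - 2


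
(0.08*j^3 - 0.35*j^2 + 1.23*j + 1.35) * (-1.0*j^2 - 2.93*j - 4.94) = -0.08*j^5 + 0.1156*j^4 - 0.5997*j^3 - 3.2249*j^2 - 10.0317*j - 6.669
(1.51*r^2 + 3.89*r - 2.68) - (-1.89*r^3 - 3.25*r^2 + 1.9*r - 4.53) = 1.89*r^3 + 4.76*r^2 + 1.99*r + 1.85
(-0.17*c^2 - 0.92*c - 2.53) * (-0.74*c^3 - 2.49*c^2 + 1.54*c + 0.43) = 0.1258*c^5 + 1.1041*c^4 + 3.9012*c^3 + 4.8098*c^2 - 4.2918*c - 1.0879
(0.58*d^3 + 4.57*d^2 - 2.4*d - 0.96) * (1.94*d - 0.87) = 1.1252*d^4 + 8.3612*d^3 - 8.6319*d^2 + 0.2256*d + 0.8352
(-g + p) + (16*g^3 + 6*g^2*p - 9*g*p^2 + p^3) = 16*g^3 + 6*g^2*p - 9*g*p^2 - g + p^3 + p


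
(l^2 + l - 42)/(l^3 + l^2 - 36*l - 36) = (l + 7)/(l^2 + 7*l + 6)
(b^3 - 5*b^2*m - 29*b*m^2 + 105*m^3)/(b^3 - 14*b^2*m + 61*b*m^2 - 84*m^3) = (b + 5*m)/(b - 4*m)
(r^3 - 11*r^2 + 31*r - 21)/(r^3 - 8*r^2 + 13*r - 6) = (r^2 - 10*r + 21)/(r^2 - 7*r + 6)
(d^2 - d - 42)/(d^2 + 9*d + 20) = (d^2 - d - 42)/(d^2 + 9*d + 20)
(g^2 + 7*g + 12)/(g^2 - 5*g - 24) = (g + 4)/(g - 8)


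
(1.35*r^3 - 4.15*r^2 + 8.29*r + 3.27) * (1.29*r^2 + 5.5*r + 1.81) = 1.7415*r^5 + 2.0715*r^4 - 9.6874*r^3 + 42.3018*r^2 + 32.9899*r + 5.9187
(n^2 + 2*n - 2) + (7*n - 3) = n^2 + 9*n - 5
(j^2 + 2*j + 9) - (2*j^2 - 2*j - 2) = -j^2 + 4*j + 11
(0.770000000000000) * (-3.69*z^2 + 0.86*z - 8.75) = -2.8413*z^2 + 0.6622*z - 6.7375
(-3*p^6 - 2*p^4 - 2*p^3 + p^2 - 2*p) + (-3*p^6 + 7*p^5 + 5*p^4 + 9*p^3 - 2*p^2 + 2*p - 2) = -6*p^6 + 7*p^5 + 3*p^4 + 7*p^3 - p^2 - 2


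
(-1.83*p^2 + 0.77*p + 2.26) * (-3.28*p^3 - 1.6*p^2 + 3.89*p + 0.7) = 6.0024*p^5 + 0.402400000000001*p^4 - 15.7635*p^3 - 1.9017*p^2 + 9.3304*p + 1.582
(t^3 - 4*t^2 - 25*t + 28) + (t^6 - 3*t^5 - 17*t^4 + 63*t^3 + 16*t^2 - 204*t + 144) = t^6 - 3*t^5 - 17*t^4 + 64*t^3 + 12*t^2 - 229*t + 172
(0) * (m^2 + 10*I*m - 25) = 0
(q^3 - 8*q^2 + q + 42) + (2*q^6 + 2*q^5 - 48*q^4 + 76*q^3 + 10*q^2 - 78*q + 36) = 2*q^6 + 2*q^5 - 48*q^4 + 77*q^3 + 2*q^2 - 77*q + 78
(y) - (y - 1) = 1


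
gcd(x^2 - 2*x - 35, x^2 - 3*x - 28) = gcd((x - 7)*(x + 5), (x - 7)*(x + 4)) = x - 7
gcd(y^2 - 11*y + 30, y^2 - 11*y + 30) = y^2 - 11*y + 30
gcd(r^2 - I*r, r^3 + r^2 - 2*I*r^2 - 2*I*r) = r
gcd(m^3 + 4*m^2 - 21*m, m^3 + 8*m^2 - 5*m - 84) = m^2 + 4*m - 21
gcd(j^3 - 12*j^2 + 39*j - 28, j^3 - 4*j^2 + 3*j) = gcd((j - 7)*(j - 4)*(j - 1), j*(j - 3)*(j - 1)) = j - 1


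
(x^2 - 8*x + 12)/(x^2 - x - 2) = (x - 6)/(x + 1)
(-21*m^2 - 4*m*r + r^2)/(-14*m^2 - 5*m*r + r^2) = (3*m + r)/(2*m + r)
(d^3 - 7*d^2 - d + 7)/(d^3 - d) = (d - 7)/d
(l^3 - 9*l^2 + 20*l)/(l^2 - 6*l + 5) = l*(l - 4)/(l - 1)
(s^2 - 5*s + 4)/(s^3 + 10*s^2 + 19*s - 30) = (s - 4)/(s^2 + 11*s + 30)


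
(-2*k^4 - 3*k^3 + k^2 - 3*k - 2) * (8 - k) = 2*k^5 - 13*k^4 - 25*k^3 + 11*k^2 - 22*k - 16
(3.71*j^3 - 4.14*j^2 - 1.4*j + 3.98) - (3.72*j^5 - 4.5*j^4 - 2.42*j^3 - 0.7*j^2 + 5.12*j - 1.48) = -3.72*j^5 + 4.5*j^4 + 6.13*j^3 - 3.44*j^2 - 6.52*j + 5.46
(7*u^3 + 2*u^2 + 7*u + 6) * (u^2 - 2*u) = 7*u^5 - 12*u^4 + 3*u^3 - 8*u^2 - 12*u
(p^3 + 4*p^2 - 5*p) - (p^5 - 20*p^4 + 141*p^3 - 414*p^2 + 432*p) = -p^5 + 20*p^4 - 140*p^3 + 418*p^2 - 437*p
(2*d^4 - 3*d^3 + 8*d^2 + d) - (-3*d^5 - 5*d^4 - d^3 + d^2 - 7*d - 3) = 3*d^5 + 7*d^4 - 2*d^3 + 7*d^2 + 8*d + 3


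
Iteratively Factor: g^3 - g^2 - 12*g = (g)*(g^2 - g - 12) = g*(g - 4)*(g + 3)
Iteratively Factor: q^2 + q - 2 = (q - 1)*(q + 2)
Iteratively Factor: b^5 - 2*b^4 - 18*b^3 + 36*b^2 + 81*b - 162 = (b + 3)*(b^4 - 5*b^3 - 3*b^2 + 45*b - 54) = (b - 2)*(b + 3)*(b^3 - 3*b^2 - 9*b + 27) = (b - 3)*(b - 2)*(b + 3)*(b^2 - 9) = (b - 3)^2*(b - 2)*(b + 3)*(b + 3)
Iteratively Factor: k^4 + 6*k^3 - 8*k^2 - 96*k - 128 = (k + 2)*(k^3 + 4*k^2 - 16*k - 64) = (k + 2)*(k + 4)*(k^2 - 16) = (k + 2)*(k + 4)^2*(k - 4)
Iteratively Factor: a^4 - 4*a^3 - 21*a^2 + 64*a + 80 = (a + 4)*(a^3 - 8*a^2 + 11*a + 20) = (a - 5)*(a + 4)*(a^2 - 3*a - 4) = (a - 5)*(a + 1)*(a + 4)*(a - 4)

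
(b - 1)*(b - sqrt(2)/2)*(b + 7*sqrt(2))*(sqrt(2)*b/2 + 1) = sqrt(2)*b^4/2 - sqrt(2)*b^3/2 + 15*b^3/2 - 15*b^2/2 + 3*sqrt(2)*b^2 - 7*b - 3*sqrt(2)*b + 7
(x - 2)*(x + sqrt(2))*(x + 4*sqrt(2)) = x^3 - 2*x^2 + 5*sqrt(2)*x^2 - 10*sqrt(2)*x + 8*x - 16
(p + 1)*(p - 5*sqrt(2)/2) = p^2 - 5*sqrt(2)*p/2 + p - 5*sqrt(2)/2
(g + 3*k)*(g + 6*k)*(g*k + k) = g^3*k + 9*g^2*k^2 + g^2*k + 18*g*k^3 + 9*g*k^2 + 18*k^3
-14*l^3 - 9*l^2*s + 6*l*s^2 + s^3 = (-2*l + s)*(l + s)*(7*l + s)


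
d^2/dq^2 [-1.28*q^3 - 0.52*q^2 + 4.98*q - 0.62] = -7.68*q - 1.04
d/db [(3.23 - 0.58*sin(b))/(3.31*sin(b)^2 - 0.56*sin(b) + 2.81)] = (1.9198*sin(b)^2 - 21.3826*sin(b) + 0.179)*cos(b)/(10.9561*sin(b)^4 - 3.7072*sin(b)^3 + 18.9158*sin(b)^2 - 3.1472*sin(b) + 7.8961)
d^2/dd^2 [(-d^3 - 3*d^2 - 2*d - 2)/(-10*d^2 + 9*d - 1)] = 2*(541*d^3 + 483*d^2 - 597*d + 163)/(1000*d^6 - 2700*d^5 + 2730*d^4 - 1269*d^3 + 273*d^2 - 27*d + 1)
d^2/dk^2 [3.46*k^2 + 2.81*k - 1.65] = 6.92000000000000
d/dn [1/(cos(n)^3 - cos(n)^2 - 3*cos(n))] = -(3*sin(n)^3/cos(n)^2 + 2*tan(n))/(sin(n)^2 + cos(n) + 2)^2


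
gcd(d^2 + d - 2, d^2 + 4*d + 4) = d + 2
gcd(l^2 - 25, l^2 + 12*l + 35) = l + 5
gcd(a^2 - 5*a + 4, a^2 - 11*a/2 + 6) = a - 4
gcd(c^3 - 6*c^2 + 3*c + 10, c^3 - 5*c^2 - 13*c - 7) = c + 1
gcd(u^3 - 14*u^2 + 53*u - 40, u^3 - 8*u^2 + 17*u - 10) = u^2 - 6*u + 5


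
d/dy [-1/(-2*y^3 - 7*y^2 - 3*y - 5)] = (-6*y^2 - 14*y - 3)/(2*y^3 + 7*y^2 + 3*y + 5)^2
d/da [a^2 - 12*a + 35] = 2*a - 12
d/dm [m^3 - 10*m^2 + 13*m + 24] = 3*m^2 - 20*m + 13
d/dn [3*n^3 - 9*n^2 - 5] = 9*n*(n - 2)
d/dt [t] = 1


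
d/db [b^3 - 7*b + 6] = 3*b^2 - 7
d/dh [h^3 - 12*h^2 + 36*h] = 3*h^2 - 24*h + 36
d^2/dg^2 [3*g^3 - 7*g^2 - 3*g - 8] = 18*g - 14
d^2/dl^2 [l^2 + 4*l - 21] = 2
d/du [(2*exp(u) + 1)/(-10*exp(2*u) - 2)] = (5*exp(2*u) + 5*exp(u) - 1)*exp(u)/(25*exp(4*u) + 10*exp(2*u) + 1)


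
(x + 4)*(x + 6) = x^2 + 10*x + 24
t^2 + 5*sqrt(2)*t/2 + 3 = (t + sqrt(2))*(t + 3*sqrt(2)/2)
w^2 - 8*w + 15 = (w - 5)*(w - 3)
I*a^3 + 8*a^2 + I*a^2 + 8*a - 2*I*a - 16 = (a + 2)*(a - 8*I)*(I*a - I)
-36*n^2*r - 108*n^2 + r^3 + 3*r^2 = (-6*n + r)*(6*n + r)*(r + 3)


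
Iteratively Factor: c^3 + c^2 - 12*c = (c + 4)*(c^2 - 3*c) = (c - 3)*(c + 4)*(c)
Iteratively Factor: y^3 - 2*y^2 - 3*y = (y + 1)*(y^2 - 3*y) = y*(y + 1)*(y - 3)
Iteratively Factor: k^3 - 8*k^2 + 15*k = (k)*(k^2 - 8*k + 15) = k*(k - 3)*(k - 5)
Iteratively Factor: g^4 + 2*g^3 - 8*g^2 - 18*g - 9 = (g + 3)*(g^3 - g^2 - 5*g - 3) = (g + 1)*(g + 3)*(g^2 - 2*g - 3) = (g - 3)*(g + 1)*(g + 3)*(g + 1)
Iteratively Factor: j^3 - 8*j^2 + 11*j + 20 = (j - 4)*(j^2 - 4*j - 5) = (j - 5)*(j - 4)*(j + 1)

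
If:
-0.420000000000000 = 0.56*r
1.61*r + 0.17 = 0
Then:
No Solution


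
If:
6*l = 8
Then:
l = 4/3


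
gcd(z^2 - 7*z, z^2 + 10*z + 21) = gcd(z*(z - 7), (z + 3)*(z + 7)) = 1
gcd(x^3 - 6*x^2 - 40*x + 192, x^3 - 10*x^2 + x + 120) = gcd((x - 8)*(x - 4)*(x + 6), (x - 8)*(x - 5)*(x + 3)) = x - 8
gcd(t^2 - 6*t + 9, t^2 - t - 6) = t - 3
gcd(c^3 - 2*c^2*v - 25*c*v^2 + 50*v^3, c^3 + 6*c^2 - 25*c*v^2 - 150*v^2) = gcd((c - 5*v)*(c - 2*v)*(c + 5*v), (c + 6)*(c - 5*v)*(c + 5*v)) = -c^2 + 25*v^2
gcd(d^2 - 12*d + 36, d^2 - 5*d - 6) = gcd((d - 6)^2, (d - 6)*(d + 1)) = d - 6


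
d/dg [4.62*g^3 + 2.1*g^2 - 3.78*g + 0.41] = 13.86*g^2 + 4.2*g - 3.78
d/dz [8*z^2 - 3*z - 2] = 16*z - 3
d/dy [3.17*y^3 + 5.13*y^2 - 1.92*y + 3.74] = 9.51*y^2 + 10.26*y - 1.92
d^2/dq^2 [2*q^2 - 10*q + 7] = 4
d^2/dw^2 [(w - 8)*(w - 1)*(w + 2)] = 6*w - 14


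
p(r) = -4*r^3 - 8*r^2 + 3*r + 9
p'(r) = -12*r^2 - 16*r + 3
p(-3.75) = 96.19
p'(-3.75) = -105.75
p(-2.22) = 6.68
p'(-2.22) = -20.62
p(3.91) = -340.68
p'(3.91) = -243.02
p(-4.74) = 241.02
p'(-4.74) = -190.77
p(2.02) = -50.55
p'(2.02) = -78.28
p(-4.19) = 150.22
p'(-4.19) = -140.63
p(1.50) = -18.00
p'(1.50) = -48.00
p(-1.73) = 0.58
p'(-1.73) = -5.23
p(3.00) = -162.00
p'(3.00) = -153.00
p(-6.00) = 567.00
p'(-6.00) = -333.00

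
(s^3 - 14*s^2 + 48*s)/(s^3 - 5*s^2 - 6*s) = (s - 8)/(s + 1)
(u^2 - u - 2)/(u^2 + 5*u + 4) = (u - 2)/(u + 4)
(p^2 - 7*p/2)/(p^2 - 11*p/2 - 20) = p*(7 - 2*p)/(-2*p^2 + 11*p + 40)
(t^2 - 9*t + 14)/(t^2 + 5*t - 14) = (t - 7)/(t + 7)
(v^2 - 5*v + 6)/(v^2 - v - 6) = (v - 2)/(v + 2)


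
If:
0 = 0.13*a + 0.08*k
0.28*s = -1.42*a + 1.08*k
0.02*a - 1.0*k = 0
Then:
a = 0.00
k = 0.00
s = 0.00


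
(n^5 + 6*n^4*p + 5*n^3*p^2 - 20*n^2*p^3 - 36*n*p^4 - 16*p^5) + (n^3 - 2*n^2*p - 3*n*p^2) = n^5 + 6*n^4*p + 5*n^3*p^2 + n^3 - 20*n^2*p^3 - 2*n^2*p - 36*n*p^4 - 3*n*p^2 - 16*p^5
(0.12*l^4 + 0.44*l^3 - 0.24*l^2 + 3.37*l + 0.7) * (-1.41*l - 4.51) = -0.1692*l^5 - 1.1616*l^4 - 1.646*l^3 - 3.6693*l^2 - 16.1857*l - 3.157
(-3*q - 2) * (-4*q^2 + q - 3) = 12*q^3 + 5*q^2 + 7*q + 6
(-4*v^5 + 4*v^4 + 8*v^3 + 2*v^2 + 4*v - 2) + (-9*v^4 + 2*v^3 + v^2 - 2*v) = -4*v^5 - 5*v^4 + 10*v^3 + 3*v^2 + 2*v - 2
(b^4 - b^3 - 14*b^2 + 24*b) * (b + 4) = b^5 + 3*b^4 - 18*b^3 - 32*b^2 + 96*b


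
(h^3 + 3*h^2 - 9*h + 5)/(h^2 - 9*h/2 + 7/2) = 2*(h^2 + 4*h - 5)/(2*h - 7)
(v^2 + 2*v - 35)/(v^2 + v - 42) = (v - 5)/(v - 6)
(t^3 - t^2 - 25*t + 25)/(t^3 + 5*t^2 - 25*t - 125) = (t - 1)/(t + 5)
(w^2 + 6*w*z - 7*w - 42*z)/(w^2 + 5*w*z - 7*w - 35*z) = (w + 6*z)/(w + 5*z)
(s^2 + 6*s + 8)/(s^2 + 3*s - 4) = (s + 2)/(s - 1)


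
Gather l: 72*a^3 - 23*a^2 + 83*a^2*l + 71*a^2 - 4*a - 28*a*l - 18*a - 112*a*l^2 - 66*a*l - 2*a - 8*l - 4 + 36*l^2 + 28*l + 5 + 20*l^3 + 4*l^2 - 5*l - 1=72*a^3 + 48*a^2 - 24*a + 20*l^3 + l^2*(40 - 112*a) + l*(83*a^2 - 94*a + 15)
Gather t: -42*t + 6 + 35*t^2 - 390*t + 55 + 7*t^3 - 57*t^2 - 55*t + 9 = 7*t^3 - 22*t^2 - 487*t + 70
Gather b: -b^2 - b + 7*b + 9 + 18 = -b^2 + 6*b + 27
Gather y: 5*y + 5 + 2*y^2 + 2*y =2*y^2 + 7*y + 5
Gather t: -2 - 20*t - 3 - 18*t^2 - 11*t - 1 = -18*t^2 - 31*t - 6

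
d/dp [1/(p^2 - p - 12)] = (1 - 2*p)/(-p^2 + p + 12)^2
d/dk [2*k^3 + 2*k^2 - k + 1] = 6*k^2 + 4*k - 1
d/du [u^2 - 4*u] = 2*u - 4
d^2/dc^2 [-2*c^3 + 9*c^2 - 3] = 18 - 12*c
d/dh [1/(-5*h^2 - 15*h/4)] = 4*(8*h + 3)/(5*h^2*(4*h + 3)^2)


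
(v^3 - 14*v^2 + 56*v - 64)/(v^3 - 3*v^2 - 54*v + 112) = (v - 4)/(v + 7)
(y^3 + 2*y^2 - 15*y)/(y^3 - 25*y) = (y - 3)/(y - 5)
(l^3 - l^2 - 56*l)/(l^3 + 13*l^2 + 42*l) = (l - 8)/(l + 6)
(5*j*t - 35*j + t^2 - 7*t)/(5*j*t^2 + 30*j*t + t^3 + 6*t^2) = (t - 7)/(t*(t + 6))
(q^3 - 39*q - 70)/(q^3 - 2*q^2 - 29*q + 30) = (q^2 - 5*q - 14)/(q^2 - 7*q + 6)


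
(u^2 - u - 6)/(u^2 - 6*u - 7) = (-u^2 + u + 6)/(-u^2 + 6*u + 7)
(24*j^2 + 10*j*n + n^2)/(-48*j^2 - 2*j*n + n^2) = (-4*j - n)/(8*j - n)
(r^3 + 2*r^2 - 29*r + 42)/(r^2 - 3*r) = r + 5 - 14/r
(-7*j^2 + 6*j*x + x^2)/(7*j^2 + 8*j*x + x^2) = (-j + x)/(j + x)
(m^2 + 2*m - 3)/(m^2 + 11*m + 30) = (m^2 + 2*m - 3)/(m^2 + 11*m + 30)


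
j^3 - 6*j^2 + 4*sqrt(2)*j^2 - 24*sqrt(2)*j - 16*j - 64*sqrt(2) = (j - 8)*(j + 2)*(j + 4*sqrt(2))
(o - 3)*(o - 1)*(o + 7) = o^3 + 3*o^2 - 25*o + 21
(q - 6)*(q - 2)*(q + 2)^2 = q^4 - 4*q^3 - 16*q^2 + 16*q + 48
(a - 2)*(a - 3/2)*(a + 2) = a^3 - 3*a^2/2 - 4*a + 6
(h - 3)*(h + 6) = h^2 + 3*h - 18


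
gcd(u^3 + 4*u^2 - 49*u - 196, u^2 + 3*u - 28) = u + 7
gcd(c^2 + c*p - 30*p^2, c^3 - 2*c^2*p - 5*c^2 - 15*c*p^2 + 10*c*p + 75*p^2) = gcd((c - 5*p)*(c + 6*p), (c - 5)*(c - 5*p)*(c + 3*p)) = -c + 5*p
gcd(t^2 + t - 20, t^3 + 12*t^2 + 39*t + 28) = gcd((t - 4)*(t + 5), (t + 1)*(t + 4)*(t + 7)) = 1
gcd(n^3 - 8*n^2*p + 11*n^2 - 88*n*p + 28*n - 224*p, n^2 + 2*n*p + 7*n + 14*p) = n + 7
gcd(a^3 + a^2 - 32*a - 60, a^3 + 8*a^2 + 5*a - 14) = a + 2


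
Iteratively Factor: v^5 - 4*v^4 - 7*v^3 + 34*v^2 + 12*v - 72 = (v - 2)*(v^4 - 2*v^3 - 11*v^2 + 12*v + 36) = (v - 3)*(v - 2)*(v^3 + v^2 - 8*v - 12) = (v - 3)*(v - 2)*(v + 2)*(v^2 - v - 6) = (v - 3)^2*(v - 2)*(v + 2)*(v + 2)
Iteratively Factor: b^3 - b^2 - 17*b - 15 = (b - 5)*(b^2 + 4*b + 3) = (b - 5)*(b + 3)*(b + 1)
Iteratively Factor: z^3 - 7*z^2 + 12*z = (z)*(z^2 - 7*z + 12) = z*(z - 3)*(z - 4)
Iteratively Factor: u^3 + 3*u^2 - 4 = (u + 2)*(u^2 + u - 2) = (u - 1)*(u + 2)*(u + 2)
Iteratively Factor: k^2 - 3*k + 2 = (k - 2)*(k - 1)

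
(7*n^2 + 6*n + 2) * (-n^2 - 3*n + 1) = -7*n^4 - 27*n^3 - 13*n^2 + 2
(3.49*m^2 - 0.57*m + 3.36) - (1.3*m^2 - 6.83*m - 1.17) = 2.19*m^2 + 6.26*m + 4.53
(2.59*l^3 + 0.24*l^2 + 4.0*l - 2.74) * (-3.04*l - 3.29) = -7.8736*l^4 - 9.2507*l^3 - 12.9496*l^2 - 4.8304*l + 9.0146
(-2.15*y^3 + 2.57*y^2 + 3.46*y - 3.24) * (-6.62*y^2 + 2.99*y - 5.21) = 14.233*y^5 - 23.4419*y^4 - 4.0194*y^3 + 18.4045*y^2 - 27.7142*y + 16.8804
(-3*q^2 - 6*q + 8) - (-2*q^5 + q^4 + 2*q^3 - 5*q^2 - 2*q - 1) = 2*q^5 - q^4 - 2*q^3 + 2*q^2 - 4*q + 9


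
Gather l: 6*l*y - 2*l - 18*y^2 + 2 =l*(6*y - 2) - 18*y^2 + 2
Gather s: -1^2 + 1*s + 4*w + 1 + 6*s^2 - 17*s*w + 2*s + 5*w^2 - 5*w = 6*s^2 + s*(3 - 17*w) + 5*w^2 - w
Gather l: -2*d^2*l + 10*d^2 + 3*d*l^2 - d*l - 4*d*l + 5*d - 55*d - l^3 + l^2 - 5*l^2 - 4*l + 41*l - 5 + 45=10*d^2 - 50*d - l^3 + l^2*(3*d - 4) + l*(-2*d^2 - 5*d + 37) + 40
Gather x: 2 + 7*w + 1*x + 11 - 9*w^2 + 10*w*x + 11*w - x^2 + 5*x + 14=-9*w^2 + 18*w - x^2 + x*(10*w + 6) + 27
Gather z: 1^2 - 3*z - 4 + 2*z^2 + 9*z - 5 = 2*z^2 + 6*z - 8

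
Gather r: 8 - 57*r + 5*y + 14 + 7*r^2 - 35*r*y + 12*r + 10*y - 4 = 7*r^2 + r*(-35*y - 45) + 15*y + 18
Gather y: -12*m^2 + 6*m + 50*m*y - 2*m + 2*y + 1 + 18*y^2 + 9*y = -12*m^2 + 4*m + 18*y^2 + y*(50*m + 11) + 1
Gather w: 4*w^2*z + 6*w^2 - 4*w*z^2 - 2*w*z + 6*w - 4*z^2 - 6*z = w^2*(4*z + 6) + w*(-4*z^2 - 2*z + 6) - 4*z^2 - 6*z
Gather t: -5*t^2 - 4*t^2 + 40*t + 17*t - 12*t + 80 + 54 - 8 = -9*t^2 + 45*t + 126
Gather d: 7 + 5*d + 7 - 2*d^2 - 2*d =-2*d^2 + 3*d + 14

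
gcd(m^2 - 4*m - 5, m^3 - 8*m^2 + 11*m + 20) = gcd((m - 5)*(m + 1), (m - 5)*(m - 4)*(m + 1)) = m^2 - 4*m - 5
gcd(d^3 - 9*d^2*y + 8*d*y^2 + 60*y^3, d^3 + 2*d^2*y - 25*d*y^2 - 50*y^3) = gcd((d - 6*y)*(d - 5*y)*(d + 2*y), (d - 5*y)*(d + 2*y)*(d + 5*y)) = -d^2 + 3*d*y + 10*y^2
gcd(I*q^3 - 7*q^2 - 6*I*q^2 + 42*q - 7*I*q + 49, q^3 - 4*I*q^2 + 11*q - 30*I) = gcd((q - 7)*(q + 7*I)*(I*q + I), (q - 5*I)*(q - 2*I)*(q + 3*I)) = 1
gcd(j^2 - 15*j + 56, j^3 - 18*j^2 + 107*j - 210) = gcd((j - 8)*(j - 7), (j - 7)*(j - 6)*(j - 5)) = j - 7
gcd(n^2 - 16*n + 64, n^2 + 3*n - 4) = 1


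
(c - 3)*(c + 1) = c^2 - 2*c - 3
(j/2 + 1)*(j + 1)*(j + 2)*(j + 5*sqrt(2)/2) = j^4/2 + 5*sqrt(2)*j^3/4 + 5*j^3/2 + 4*j^2 + 25*sqrt(2)*j^2/4 + 2*j + 10*sqrt(2)*j + 5*sqrt(2)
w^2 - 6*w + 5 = (w - 5)*(w - 1)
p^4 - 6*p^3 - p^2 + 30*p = p*(p - 5)*(p - 3)*(p + 2)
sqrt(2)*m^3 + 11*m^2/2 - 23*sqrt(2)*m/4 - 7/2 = (m - sqrt(2))*(m + 7*sqrt(2)/2)*(sqrt(2)*m + 1/2)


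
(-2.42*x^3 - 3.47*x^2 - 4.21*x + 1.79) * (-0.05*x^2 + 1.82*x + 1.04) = 0.121*x^5 - 4.2309*x^4 - 8.6217*x^3 - 11.3605*x^2 - 1.1206*x + 1.8616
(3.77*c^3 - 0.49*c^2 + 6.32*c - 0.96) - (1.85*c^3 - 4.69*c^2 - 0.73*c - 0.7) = 1.92*c^3 + 4.2*c^2 + 7.05*c - 0.26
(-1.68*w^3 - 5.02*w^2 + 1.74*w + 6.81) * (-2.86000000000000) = 4.8048*w^3 + 14.3572*w^2 - 4.9764*w - 19.4766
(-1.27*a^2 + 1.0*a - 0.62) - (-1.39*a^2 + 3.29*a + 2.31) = 0.12*a^2 - 2.29*a - 2.93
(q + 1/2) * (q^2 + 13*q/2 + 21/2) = q^3 + 7*q^2 + 55*q/4 + 21/4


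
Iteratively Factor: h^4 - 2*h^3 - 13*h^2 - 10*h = (h + 1)*(h^3 - 3*h^2 - 10*h) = (h - 5)*(h + 1)*(h^2 + 2*h) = h*(h - 5)*(h + 1)*(h + 2)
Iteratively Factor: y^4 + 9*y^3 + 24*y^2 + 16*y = (y)*(y^3 + 9*y^2 + 24*y + 16) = y*(y + 4)*(y^2 + 5*y + 4) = y*(y + 4)^2*(y + 1)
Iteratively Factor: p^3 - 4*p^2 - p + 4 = (p - 1)*(p^2 - 3*p - 4) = (p - 1)*(p + 1)*(p - 4)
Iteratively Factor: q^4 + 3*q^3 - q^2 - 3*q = (q)*(q^3 + 3*q^2 - q - 3) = q*(q - 1)*(q^2 + 4*q + 3) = q*(q - 1)*(q + 3)*(q + 1)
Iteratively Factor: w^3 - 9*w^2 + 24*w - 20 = (w - 2)*(w^2 - 7*w + 10) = (w - 5)*(w - 2)*(w - 2)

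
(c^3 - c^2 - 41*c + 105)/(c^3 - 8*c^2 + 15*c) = (c + 7)/c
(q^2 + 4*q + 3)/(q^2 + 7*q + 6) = (q + 3)/(q + 6)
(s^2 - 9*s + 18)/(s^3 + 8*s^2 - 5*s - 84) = (s - 6)/(s^2 + 11*s + 28)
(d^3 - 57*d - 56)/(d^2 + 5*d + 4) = (d^2 - d - 56)/(d + 4)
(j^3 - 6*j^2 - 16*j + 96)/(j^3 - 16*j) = (j - 6)/j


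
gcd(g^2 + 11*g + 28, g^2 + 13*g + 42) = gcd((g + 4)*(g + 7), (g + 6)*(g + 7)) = g + 7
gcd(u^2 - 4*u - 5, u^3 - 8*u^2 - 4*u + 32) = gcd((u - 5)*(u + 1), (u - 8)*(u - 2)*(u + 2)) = 1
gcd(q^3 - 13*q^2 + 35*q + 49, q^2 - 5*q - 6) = q + 1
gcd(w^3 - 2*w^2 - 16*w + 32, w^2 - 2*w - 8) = w - 4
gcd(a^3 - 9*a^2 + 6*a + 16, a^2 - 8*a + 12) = a - 2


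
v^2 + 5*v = v*(v + 5)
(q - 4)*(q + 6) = q^2 + 2*q - 24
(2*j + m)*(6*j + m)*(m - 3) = 12*j^2*m - 36*j^2 + 8*j*m^2 - 24*j*m + m^3 - 3*m^2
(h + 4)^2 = h^2 + 8*h + 16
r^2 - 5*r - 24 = (r - 8)*(r + 3)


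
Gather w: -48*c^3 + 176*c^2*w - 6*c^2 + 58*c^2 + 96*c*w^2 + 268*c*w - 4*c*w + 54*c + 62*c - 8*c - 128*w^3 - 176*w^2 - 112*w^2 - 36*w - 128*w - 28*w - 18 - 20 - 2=-48*c^3 + 52*c^2 + 108*c - 128*w^3 + w^2*(96*c - 288) + w*(176*c^2 + 264*c - 192) - 40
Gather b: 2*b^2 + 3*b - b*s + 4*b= 2*b^2 + b*(7 - s)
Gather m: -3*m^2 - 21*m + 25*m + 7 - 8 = -3*m^2 + 4*m - 1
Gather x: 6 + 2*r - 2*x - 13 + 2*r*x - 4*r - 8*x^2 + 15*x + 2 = -2*r - 8*x^2 + x*(2*r + 13) - 5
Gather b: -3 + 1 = -2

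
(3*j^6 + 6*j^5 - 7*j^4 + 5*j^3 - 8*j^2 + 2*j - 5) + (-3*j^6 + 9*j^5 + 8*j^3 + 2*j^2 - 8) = 15*j^5 - 7*j^4 + 13*j^3 - 6*j^2 + 2*j - 13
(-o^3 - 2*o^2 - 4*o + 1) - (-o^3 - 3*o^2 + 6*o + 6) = o^2 - 10*o - 5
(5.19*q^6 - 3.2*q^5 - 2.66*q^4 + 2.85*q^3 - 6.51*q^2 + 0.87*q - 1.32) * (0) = 0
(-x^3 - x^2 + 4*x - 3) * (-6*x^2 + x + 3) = 6*x^5 + 5*x^4 - 28*x^3 + 19*x^2 + 9*x - 9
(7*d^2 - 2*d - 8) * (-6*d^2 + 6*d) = -42*d^4 + 54*d^3 + 36*d^2 - 48*d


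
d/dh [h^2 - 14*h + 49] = 2*h - 14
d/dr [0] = 0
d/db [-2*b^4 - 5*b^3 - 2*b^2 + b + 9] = -8*b^3 - 15*b^2 - 4*b + 1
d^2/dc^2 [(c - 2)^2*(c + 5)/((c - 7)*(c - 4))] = 8*(22*c^3 - 237*c^2 + 759*c - 571)/(c^6 - 33*c^5 + 447*c^4 - 3179*c^3 + 12516*c^2 - 25872*c + 21952)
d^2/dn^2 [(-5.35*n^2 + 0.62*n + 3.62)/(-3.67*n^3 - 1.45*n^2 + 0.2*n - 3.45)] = (144.11723*n^6 - 50.1043079999999*n^5 - 581.323596*n^4 - 1256.98189*n^3 - 96.10251*n^2 + 299.91588*n + 162.42965)/(49.430863*n^9 + 58.589715*n^8 + 15.067185*n^7 + 136.06594*n^6 + 109.33395*n^5 + 6.741075*n^4 + 125.035525*n^3 + 52.189875*n^2 - 7.1415*n + 41.063625)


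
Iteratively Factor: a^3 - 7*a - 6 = (a - 3)*(a^2 + 3*a + 2) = (a - 3)*(a + 2)*(a + 1)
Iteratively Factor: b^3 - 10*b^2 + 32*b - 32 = (b - 2)*(b^2 - 8*b + 16) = (b - 4)*(b - 2)*(b - 4)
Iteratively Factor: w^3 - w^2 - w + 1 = (w + 1)*(w^2 - 2*w + 1) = (w - 1)*(w + 1)*(w - 1)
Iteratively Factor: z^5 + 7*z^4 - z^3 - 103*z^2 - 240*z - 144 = (z + 4)*(z^4 + 3*z^3 - 13*z^2 - 51*z - 36) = (z + 3)*(z + 4)*(z^3 - 13*z - 12) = (z + 1)*(z + 3)*(z + 4)*(z^2 - z - 12) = (z + 1)*(z + 3)^2*(z + 4)*(z - 4)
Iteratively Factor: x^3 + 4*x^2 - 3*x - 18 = (x + 3)*(x^2 + x - 6) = (x + 3)^2*(x - 2)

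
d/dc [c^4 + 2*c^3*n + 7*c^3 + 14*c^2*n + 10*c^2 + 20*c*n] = 4*c^3 + 6*c^2*n + 21*c^2 + 28*c*n + 20*c + 20*n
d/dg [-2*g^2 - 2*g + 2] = -4*g - 2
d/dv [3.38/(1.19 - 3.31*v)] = 11.1878/(3.31*v - 1.19)^2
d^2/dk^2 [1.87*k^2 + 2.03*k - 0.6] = 3.74000000000000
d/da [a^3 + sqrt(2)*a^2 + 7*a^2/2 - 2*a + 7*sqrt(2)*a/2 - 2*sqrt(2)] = 3*a^2 + 2*sqrt(2)*a + 7*a - 2 + 7*sqrt(2)/2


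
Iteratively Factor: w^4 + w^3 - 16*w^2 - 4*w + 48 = (w - 2)*(w^3 + 3*w^2 - 10*w - 24) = (w - 2)*(w + 4)*(w^2 - w - 6) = (w - 3)*(w - 2)*(w + 4)*(w + 2)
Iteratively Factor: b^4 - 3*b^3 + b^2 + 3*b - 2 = (b - 1)*(b^3 - 2*b^2 - b + 2) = (b - 1)*(b + 1)*(b^2 - 3*b + 2) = (b - 2)*(b - 1)*(b + 1)*(b - 1)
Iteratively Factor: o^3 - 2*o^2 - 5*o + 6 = (o + 2)*(o^2 - 4*o + 3) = (o - 3)*(o + 2)*(o - 1)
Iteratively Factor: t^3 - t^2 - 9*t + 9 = (t + 3)*(t^2 - 4*t + 3) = (t - 1)*(t + 3)*(t - 3)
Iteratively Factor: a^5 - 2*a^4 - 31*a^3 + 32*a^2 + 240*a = (a - 4)*(a^4 + 2*a^3 - 23*a^2 - 60*a) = a*(a - 4)*(a^3 + 2*a^2 - 23*a - 60) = a*(a - 4)*(a + 3)*(a^2 - a - 20) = a*(a - 5)*(a - 4)*(a + 3)*(a + 4)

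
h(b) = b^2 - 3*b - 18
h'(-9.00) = -21.00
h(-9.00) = 90.00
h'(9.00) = 15.00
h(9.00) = 36.00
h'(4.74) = 6.48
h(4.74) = -9.75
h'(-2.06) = -7.12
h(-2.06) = -7.58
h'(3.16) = 3.32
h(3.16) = -17.49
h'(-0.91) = -4.82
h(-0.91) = -14.44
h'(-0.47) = -3.94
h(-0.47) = -16.37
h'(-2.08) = -7.16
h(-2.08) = -7.43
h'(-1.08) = -5.16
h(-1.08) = -13.59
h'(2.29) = 1.58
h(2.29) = -19.63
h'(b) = 2*b - 3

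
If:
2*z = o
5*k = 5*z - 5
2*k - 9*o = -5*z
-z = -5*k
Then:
No Solution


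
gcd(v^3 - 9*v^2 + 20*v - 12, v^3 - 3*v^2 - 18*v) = v - 6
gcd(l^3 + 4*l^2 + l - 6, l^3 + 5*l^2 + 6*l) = l^2 + 5*l + 6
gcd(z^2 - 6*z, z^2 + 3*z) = z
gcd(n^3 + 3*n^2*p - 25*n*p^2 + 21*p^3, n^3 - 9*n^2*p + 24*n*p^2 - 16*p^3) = -n + p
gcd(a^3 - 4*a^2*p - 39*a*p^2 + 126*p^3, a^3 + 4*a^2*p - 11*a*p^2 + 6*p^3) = a + 6*p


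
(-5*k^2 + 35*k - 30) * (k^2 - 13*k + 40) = -5*k^4 + 100*k^3 - 685*k^2 + 1790*k - 1200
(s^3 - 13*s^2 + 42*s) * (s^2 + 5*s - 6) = s^5 - 8*s^4 - 29*s^3 + 288*s^2 - 252*s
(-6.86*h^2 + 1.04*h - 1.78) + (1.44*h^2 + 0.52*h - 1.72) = -5.42*h^2 + 1.56*h - 3.5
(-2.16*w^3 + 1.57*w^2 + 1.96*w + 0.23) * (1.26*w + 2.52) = -2.7216*w^4 - 3.465*w^3 + 6.426*w^2 + 5.229*w + 0.5796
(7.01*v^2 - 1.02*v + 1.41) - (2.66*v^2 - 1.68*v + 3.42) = 4.35*v^2 + 0.66*v - 2.01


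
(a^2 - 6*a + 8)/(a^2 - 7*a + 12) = (a - 2)/(a - 3)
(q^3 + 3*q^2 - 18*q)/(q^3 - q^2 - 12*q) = (-q^2 - 3*q + 18)/(-q^2 + q + 12)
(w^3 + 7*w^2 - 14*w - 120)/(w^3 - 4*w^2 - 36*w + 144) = (w + 5)/(w - 6)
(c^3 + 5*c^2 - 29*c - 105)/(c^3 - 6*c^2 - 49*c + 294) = (c^2 - 2*c - 15)/(c^2 - 13*c + 42)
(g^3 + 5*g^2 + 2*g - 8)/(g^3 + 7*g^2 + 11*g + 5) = (g^3 + 5*g^2 + 2*g - 8)/(g^3 + 7*g^2 + 11*g + 5)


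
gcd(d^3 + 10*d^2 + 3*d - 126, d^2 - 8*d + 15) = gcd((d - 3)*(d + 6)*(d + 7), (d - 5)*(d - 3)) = d - 3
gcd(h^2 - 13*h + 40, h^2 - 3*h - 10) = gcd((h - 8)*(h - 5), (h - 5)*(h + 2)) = h - 5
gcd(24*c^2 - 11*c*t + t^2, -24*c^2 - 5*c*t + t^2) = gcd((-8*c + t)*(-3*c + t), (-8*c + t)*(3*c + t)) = -8*c + t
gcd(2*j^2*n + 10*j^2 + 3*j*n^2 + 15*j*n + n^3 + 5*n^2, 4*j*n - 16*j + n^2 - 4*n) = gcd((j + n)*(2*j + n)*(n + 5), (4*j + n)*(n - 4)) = 1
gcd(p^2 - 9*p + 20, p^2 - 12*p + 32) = p - 4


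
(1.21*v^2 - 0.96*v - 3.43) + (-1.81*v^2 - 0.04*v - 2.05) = -0.6*v^2 - 1.0*v - 5.48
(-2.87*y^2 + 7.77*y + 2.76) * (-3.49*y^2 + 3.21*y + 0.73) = 10.0163*y^4 - 36.33*y^3 + 13.2142*y^2 + 14.5317*y + 2.0148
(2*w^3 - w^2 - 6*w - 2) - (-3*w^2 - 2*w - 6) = 2*w^3 + 2*w^2 - 4*w + 4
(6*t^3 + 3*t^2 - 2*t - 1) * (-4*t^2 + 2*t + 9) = -24*t^5 + 68*t^3 + 27*t^2 - 20*t - 9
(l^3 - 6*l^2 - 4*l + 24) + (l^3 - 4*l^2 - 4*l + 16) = 2*l^3 - 10*l^2 - 8*l + 40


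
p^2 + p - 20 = (p - 4)*(p + 5)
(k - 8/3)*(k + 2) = k^2 - 2*k/3 - 16/3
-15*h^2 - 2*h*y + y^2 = (-5*h + y)*(3*h + y)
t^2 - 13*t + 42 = (t - 7)*(t - 6)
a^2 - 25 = (a - 5)*(a + 5)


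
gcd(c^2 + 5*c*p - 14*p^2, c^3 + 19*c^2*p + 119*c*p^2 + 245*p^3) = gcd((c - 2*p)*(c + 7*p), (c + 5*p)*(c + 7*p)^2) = c + 7*p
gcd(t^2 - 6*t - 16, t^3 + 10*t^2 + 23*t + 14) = t + 2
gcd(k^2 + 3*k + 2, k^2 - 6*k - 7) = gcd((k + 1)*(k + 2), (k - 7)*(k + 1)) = k + 1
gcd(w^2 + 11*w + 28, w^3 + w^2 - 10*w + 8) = w + 4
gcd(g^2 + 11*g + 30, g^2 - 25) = g + 5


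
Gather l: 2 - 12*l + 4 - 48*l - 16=-60*l - 10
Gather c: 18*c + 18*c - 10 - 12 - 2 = 36*c - 24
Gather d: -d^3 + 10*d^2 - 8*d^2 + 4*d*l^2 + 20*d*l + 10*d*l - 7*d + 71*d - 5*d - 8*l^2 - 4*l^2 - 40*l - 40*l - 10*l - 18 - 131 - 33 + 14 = -d^3 + 2*d^2 + d*(4*l^2 + 30*l + 59) - 12*l^2 - 90*l - 168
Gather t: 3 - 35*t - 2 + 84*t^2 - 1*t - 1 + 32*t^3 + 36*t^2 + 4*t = 32*t^3 + 120*t^2 - 32*t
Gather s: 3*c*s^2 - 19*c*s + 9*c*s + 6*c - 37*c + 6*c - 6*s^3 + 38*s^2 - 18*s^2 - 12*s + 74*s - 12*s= -25*c - 6*s^3 + s^2*(3*c + 20) + s*(50 - 10*c)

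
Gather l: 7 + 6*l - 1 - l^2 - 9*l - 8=-l^2 - 3*l - 2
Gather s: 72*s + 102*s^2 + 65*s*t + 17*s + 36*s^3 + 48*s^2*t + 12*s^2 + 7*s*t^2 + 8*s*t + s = 36*s^3 + s^2*(48*t + 114) + s*(7*t^2 + 73*t + 90)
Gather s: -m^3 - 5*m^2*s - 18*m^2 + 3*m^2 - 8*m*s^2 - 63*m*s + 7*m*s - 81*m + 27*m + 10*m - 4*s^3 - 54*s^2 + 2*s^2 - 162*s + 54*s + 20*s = -m^3 - 15*m^2 - 44*m - 4*s^3 + s^2*(-8*m - 52) + s*(-5*m^2 - 56*m - 88)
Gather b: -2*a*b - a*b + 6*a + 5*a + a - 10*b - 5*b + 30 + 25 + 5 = 12*a + b*(-3*a - 15) + 60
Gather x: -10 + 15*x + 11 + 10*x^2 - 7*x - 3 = 10*x^2 + 8*x - 2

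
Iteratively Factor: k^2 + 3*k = (k + 3)*(k)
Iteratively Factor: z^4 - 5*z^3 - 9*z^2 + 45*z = (z - 5)*(z^3 - 9*z) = (z - 5)*(z + 3)*(z^2 - 3*z) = (z - 5)*(z - 3)*(z + 3)*(z)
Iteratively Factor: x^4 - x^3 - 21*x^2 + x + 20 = (x - 1)*(x^3 - 21*x - 20) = (x - 5)*(x - 1)*(x^2 + 5*x + 4) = (x - 5)*(x - 1)*(x + 1)*(x + 4)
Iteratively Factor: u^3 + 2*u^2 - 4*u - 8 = (u - 2)*(u^2 + 4*u + 4) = (u - 2)*(u + 2)*(u + 2)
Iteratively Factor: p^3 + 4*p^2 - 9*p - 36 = (p - 3)*(p^2 + 7*p + 12) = (p - 3)*(p + 3)*(p + 4)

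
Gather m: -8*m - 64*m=-72*m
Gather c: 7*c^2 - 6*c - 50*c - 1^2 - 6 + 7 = 7*c^2 - 56*c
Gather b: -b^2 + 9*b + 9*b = -b^2 + 18*b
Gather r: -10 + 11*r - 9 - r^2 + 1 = -r^2 + 11*r - 18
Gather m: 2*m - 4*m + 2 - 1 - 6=-2*m - 5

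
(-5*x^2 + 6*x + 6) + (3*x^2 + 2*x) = -2*x^2 + 8*x + 6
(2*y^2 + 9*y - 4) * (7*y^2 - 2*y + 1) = 14*y^4 + 59*y^3 - 44*y^2 + 17*y - 4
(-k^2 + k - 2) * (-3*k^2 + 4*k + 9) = 3*k^4 - 7*k^3 + k^2 + k - 18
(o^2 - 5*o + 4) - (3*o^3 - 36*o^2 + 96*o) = -3*o^3 + 37*o^2 - 101*o + 4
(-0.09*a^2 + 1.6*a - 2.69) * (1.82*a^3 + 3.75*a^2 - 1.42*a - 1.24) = -0.1638*a^5 + 2.5745*a^4 + 1.232*a^3 - 12.2479*a^2 + 1.8358*a + 3.3356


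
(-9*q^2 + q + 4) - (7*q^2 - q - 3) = -16*q^2 + 2*q + 7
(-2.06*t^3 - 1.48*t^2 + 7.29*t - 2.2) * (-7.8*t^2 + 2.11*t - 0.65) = 16.068*t^5 + 7.1974*t^4 - 58.6458*t^3 + 33.5039*t^2 - 9.3805*t + 1.43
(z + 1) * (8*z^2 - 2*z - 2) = 8*z^3 + 6*z^2 - 4*z - 2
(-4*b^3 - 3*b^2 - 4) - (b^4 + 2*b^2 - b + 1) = -b^4 - 4*b^3 - 5*b^2 + b - 5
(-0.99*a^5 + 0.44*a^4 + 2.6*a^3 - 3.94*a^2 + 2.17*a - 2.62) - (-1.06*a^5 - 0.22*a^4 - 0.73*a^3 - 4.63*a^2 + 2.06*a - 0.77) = 0.0700000000000001*a^5 + 0.66*a^4 + 3.33*a^3 + 0.69*a^2 + 0.11*a - 1.85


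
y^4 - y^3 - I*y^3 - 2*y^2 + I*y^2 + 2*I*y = y*(y - 2)*(y + 1)*(y - I)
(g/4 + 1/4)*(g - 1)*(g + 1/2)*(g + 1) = g^4/4 + 3*g^3/8 - g^2/8 - 3*g/8 - 1/8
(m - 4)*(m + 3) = m^2 - m - 12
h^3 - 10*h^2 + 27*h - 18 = (h - 6)*(h - 3)*(h - 1)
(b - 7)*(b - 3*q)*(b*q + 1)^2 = b^4*q^2 - 3*b^3*q^3 - 7*b^3*q^2 + 2*b^3*q + 21*b^2*q^3 - 6*b^2*q^2 - 14*b^2*q + b^2 + 42*b*q^2 - 3*b*q - 7*b + 21*q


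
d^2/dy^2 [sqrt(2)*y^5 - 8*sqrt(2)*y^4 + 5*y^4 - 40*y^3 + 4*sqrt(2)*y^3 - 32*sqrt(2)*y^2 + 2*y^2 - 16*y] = 20*sqrt(2)*y^3 - 96*sqrt(2)*y^2 + 60*y^2 - 240*y + 24*sqrt(2)*y - 64*sqrt(2) + 4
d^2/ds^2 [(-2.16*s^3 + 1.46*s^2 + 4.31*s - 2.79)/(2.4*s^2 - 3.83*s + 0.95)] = (-2.8421709430404e-14*s^5 + 5.6843418860808e-14*s^4 + 22.971792*s^3 - 69.24024*s^2 + 83.21688*s - 35.130892)/(13.824*s^6 - 66.1824*s^5 + 122.03208*s^4 - 108.576287*s^3 + 48.304365*s^2 - 10.369725*s + 0.857375)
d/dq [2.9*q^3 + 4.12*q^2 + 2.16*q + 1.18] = 8.7*q^2 + 8.24*q + 2.16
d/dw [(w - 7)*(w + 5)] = 2*w - 2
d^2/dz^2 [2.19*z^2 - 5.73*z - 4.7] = 4.38000000000000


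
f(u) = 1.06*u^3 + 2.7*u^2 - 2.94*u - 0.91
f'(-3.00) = 9.48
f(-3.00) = 3.59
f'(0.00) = -2.94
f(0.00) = -0.91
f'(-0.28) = -4.20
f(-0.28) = 0.10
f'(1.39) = 10.71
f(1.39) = 3.07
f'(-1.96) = -1.31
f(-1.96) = 7.24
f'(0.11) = -2.31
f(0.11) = -1.20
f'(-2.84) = 7.37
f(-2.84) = 4.94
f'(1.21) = 8.25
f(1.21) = 1.36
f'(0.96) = 5.17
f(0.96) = -0.31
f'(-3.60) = 18.83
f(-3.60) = -4.79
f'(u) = 3.18*u^2 + 5.4*u - 2.94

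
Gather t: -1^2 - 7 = -8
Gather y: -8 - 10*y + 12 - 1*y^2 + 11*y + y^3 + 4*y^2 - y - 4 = y^3 + 3*y^2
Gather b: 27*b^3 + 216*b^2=27*b^3 + 216*b^2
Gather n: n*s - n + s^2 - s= n*(s - 1) + s^2 - s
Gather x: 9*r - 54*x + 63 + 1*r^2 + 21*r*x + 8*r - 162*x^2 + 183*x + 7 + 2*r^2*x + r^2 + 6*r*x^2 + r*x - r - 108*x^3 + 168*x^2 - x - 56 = 2*r^2 + 16*r - 108*x^3 + x^2*(6*r + 6) + x*(2*r^2 + 22*r + 128) + 14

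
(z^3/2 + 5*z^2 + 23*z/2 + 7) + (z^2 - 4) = z^3/2 + 6*z^2 + 23*z/2 + 3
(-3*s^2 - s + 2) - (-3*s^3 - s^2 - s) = 3*s^3 - 2*s^2 + 2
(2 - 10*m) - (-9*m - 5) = 7 - m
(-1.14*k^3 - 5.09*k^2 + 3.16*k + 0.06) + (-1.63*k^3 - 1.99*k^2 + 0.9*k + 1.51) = -2.77*k^3 - 7.08*k^2 + 4.06*k + 1.57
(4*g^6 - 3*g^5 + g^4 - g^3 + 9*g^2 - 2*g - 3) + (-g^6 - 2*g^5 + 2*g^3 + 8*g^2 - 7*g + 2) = 3*g^6 - 5*g^5 + g^4 + g^3 + 17*g^2 - 9*g - 1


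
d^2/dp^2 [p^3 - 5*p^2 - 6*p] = 6*p - 10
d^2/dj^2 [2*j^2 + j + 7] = 4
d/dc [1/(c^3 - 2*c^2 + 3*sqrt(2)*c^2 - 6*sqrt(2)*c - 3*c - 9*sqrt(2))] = (-3*c^2 - 6*sqrt(2)*c + 4*c + 3 + 6*sqrt(2))/(-c^3 - 3*sqrt(2)*c^2 + 2*c^2 + 3*c + 6*sqrt(2)*c + 9*sqrt(2))^2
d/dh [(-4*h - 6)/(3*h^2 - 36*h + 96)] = 4*(h^2 + 3*h - 50)/(3*(h^4 - 24*h^3 + 208*h^2 - 768*h + 1024))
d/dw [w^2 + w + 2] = 2*w + 1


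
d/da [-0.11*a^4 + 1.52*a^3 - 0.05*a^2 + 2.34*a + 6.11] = -0.44*a^3 + 4.56*a^2 - 0.1*a + 2.34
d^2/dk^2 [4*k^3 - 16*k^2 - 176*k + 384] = 24*k - 32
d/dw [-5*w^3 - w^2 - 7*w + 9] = -15*w^2 - 2*w - 7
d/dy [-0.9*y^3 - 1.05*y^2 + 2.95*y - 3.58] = -2.7*y^2 - 2.1*y + 2.95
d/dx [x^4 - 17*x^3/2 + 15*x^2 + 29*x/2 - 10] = 4*x^3 - 51*x^2/2 + 30*x + 29/2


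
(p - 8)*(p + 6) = p^2 - 2*p - 48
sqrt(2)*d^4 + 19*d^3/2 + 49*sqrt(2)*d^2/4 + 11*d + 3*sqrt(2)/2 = (d + sqrt(2)/2)*(d + sqrt(2))*(d + 3*sqrt(2))*(sqrt(2)*d + 1/2)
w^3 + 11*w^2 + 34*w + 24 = (w + 1)*(w + 4)*(w + 6)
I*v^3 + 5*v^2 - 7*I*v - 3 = (v - 3*I)*(v - I)*(I*v + 1)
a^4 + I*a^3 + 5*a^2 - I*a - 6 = (a - 2*I)*(a + 3*I)*(-I*a + I)*(I*a + I)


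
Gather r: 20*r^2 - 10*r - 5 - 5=20*r^2 - 10*r - 10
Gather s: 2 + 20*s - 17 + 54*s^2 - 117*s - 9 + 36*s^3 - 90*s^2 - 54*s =36*s^3 - 36*s^2 - 151*s - 24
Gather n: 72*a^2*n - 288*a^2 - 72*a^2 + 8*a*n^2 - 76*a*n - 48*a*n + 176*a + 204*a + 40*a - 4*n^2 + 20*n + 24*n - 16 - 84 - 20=-360*a^2 + 420*a + n^2*(8*a - 4) + n*(72*a^2 - 124*a + 44) - 120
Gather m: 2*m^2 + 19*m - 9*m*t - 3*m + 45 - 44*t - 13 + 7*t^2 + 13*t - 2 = 2*m^2 + m*(16 - 9*t) + 7*t^2 - 31*t + 30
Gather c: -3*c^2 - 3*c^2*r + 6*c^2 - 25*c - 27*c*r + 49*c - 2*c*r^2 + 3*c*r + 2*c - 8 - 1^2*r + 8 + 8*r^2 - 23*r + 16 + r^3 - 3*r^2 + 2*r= c^2*(3 - 3*r) + c*(-2*r^2 - 24*r + 26) + r^3 + 5*r^2 - 22*r + 16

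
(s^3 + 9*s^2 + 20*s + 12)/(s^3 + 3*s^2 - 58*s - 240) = (s^2 + 3*s + 2)/(s^2 - 3*s - 40)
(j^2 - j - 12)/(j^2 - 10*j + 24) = (j + 3)/(j - 6)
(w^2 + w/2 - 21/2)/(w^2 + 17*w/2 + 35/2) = (w - 3)/(w + 5)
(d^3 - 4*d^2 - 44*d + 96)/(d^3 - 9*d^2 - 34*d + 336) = (d - 2)/(d - 7)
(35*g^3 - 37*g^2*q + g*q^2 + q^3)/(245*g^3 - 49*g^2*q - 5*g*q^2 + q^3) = (-g + q)/(-7*g + q)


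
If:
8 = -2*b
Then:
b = -4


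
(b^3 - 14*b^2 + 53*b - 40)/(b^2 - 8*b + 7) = (b^2 - 13*b + 40)/(b - 7)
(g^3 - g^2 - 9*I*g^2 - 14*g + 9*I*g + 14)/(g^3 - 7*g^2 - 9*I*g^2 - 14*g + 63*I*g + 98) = (g - 1)/(g - 7)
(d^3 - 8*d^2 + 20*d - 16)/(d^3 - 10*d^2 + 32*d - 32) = (d - 2)/(d - 4)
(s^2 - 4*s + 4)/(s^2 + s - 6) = (s - 2)/(s + 3)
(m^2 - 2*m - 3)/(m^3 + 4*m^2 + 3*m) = (m - 3)/(m*(m + 3))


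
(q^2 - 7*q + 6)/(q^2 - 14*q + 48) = (q - 1)/(q - 8)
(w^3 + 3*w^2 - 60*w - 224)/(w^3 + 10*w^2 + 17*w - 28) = (w - 8)/(w - 1)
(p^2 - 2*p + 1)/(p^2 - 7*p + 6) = (p - 1)/(p - 6)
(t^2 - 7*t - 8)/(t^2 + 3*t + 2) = (t - 8)/(t + 2)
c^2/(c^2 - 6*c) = c/(c - 6)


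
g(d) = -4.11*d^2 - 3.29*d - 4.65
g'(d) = -8.22*d - 3.29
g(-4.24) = -64.59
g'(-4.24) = 31.56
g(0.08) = -4.94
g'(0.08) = -3.95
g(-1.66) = -10.51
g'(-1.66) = 10.36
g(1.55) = -19.62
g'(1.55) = -16.03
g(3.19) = -56.97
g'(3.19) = -29.51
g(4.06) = -85.75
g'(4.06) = -36.66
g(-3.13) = -34.62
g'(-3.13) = 22.44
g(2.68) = -42.99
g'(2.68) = -25.32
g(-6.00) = -132.87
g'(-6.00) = 46.03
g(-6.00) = -132.87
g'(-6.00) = 46.03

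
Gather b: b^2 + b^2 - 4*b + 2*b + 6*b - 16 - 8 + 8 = 2*b^2 + 4*b - 16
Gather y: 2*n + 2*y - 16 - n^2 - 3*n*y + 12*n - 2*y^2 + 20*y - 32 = -n^2 + 14*n - 2*y^2 + y*(22 - 3*n) - 48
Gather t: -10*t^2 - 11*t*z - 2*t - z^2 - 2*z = -10*t^2 + t*(-11*z - 2) - z^2 - 2*z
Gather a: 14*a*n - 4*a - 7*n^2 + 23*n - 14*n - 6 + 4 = a*(14*n - 4) - 7*n^2 + 9*n - 2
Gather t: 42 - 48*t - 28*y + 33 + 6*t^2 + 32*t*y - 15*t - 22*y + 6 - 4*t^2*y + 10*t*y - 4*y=t^2*(6 - 4*y) + t*(42*y - 63) - 54*y + 81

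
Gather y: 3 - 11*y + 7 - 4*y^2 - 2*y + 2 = -4*y^2 - 13*y + 12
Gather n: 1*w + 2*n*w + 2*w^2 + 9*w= 2*n*w + 2*w^2 + 10*w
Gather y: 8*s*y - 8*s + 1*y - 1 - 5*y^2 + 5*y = -8*s - 5*y^2 + y*(8*s + 6) - 1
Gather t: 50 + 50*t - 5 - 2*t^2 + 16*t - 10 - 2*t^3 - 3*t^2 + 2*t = -2*t^3 - 5*t^2 + 68*t + 35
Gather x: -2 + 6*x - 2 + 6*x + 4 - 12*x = 0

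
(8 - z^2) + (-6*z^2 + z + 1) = -7*z^2 + z + 9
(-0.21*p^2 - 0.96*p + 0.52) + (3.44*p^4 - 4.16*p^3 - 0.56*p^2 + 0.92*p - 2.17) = 3.44*p^4 - 4.16*p^3 - 0.77*p^2 - 0.0399999999999999*p - 1.65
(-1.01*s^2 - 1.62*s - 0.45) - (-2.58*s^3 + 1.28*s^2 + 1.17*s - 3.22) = 2.58*s^3 - 2.29*s^2 - 2.79*s + 2.77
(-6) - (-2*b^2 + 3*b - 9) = 2*b^2 - 3*b + 3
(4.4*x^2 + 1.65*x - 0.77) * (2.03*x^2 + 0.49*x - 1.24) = 8.932*x^4 + 5.5055*x^3 - 6.2106*x^2 - 2.4233*x + 0.9548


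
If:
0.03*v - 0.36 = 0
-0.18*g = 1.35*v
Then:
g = -90.00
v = 12.00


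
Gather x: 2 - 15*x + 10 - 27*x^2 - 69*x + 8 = -27*x^2 - 84*x + 20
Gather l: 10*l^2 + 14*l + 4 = 10*l^2 + 14*l + 4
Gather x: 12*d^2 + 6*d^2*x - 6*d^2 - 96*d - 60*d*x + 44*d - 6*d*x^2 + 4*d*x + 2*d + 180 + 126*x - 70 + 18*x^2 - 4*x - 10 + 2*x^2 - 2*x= 6*d^2 - 50*d + x^2*(20 - 6*d) + x*(6*d^2 - 56*d + 120) + 100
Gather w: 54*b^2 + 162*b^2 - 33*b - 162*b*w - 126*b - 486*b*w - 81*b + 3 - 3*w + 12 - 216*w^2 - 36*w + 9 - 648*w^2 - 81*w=216*b^2 - 240*b - 864*w^2 + w*(-648*b - 120) + 24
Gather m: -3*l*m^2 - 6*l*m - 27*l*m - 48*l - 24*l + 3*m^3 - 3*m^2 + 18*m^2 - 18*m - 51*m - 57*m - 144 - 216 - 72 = -72*l + 3*m^3 + m^2*(15 - 3*l) + m*(-33*l - 126) - 432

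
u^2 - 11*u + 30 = (u - 6)*(u - 5)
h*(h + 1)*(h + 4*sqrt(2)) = h^3 + h^2 + 4*sqrt(2)*h^2 + 4*sqrt(2)*h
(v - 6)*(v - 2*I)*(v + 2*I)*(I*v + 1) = I*v^4 + v^3 - 6*I*v^3 - 6*v^2 + 4*I*v^2 + 4*v - 24*I*v - 24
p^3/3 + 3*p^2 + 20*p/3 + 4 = (p/3 + 1/3)*(p + 2)*(p + 6)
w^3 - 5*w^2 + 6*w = w*(w - 3)*(w - 2)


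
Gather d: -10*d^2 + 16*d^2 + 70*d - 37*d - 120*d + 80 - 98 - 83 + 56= 6*d^2 - 87*d - 45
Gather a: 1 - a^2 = 1 - a^2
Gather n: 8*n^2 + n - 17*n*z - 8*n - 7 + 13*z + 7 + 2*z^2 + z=8*n^2 + n*(-17*z - 7) + 2*z^2 + 14*z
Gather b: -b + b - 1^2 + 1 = 0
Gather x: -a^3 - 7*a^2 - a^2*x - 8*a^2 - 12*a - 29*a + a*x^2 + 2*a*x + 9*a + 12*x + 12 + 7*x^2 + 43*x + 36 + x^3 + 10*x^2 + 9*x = -a^3 - 15*a^2 - 32*a + x^3 + x^2*(a + 17) + x*(-a^2 + 2*a + 64) + 48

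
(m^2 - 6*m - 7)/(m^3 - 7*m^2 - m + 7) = 1/(m - 1)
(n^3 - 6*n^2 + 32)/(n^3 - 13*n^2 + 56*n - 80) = (n + 2)/(n - 5)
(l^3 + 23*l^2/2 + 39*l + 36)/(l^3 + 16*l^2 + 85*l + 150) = (l^2 + 11*l/2 + 6)/(l^2 + 10*l + 25)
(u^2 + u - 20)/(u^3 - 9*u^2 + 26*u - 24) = (u + 5)/(u^2 - 5*u + 6)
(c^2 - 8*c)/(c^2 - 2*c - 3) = c*(8 - c)/(-c^2 + 2*c + 3)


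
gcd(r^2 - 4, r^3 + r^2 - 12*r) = 1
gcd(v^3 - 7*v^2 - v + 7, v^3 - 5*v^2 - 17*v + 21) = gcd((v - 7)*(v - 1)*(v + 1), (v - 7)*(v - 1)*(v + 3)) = v^2 - 8*v + 7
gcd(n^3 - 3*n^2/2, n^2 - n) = n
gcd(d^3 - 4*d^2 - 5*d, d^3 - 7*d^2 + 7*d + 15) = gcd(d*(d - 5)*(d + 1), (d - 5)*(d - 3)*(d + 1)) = d^2 - 4*d - 5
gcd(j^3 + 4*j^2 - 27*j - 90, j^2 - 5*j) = j - 5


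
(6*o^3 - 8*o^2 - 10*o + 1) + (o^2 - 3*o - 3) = 6*o^3 - 7*o^2 - 13*o - 2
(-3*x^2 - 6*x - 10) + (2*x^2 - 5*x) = -x^2 - 11*x - 10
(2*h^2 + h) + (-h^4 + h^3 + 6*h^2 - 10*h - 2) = -h^4 + h^3 + 8*h^2 - 9*h - 2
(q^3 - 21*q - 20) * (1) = q^3 - 21*q - 20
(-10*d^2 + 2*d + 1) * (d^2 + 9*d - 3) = -10*d^4 - 88*d^3 + 49*d^2 + 3*d - 3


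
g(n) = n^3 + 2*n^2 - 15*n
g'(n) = 3*n^2 + 4*n - 15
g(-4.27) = 22.66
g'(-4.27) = 22.62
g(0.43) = -6.00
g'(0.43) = -12.73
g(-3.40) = 34.82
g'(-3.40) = 6.08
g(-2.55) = 34.67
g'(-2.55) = -5.69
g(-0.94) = 15.04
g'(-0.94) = -16.11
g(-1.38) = 21.88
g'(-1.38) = -14.81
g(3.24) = 6.41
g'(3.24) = 29.45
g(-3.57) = 33.54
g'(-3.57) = 8.95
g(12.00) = 1836.00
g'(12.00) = 465.00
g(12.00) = 1836.00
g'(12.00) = 465.00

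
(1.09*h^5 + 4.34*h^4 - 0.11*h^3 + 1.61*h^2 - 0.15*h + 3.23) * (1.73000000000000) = 1.8857*h^5 + 7.5082*h^4 - 0.1903*h^3 + 2.7853*h^2 - 0.2595*h + 5.5879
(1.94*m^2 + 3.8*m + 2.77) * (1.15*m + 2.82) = 2.231*m^3 + 9.8408*m^2 + 13.9015*m + 7.8114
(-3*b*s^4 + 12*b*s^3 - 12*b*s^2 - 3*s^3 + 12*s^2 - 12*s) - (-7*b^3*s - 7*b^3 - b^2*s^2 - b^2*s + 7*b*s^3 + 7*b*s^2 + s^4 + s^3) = 7*b^3*s + 7*b^3 + b^2*s^2 + b^2*s - 3*b*s^4 + 5*b*s^3 - 19*b*s^2 - s^4 - 4*s^3 + 12*s^2 - 12*s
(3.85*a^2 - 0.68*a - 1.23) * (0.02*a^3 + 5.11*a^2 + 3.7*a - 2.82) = 0.077*a^5 + 19.6599*a^4 + 10.7456*a^3 - 19.6583*a^2 - 2.6334*a + 3.4686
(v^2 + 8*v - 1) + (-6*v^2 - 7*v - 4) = -5*v^2 + v - 5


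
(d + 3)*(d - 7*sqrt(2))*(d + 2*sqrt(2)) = d^3 - 5*sqrt(2)*d^2 + 3*d^2 - 28*d - 15*sqrt(2)*d - 84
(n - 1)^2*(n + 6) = n^3 + 4*n^2 - 11*n + 6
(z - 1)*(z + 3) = z^2 + 2*z - 3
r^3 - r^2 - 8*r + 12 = (r - 2)^2*(r + 3)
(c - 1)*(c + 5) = c^2 + 4*c - 5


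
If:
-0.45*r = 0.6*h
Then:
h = -0.75*r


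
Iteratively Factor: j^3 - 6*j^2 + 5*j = (j - 1)*(j^2 - 5*j) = (j - 5)*(j - 1)*(j)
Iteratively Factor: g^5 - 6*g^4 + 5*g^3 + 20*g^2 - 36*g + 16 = (g - 4)*(g^4 - 2*g^3 - 3*g^2 + 8*g - 4) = (g - 4)*(g - 1)*(g^3 - g^2 - 4*g + 4) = (g - 4)*(g - 2)*(g - 1)*(g^2 + g - 2) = (g - 4)*(g - 2)*(g - 1)*(g + 2)*(g - 1)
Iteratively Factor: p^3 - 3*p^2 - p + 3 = (p - 1)*(p^2 - 2*p - 3) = (p - 3)*(p - 1)*(p + 1)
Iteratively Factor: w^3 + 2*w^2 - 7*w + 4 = (w - 1)*(w^2 + 3*w - 4) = (w - 1)^2*(w + 4)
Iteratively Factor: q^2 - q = (q - 1)*(q)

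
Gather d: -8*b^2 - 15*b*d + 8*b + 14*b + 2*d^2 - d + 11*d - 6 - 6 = -8*b^2 + 22*b + 2*d^2 + d*(10 - 15*b) - 12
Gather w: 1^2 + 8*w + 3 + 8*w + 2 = 16*w + 6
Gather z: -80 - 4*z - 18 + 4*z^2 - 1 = 4*z^2 - 4*z - 99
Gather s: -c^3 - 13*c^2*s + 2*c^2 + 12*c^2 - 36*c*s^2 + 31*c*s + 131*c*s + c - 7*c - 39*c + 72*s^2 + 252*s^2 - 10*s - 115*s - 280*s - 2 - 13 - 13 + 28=-c^3 + 14*c^2 - 45*c + s^2*(324 - 36*c) + s*(-13*c^2 + 162*c - 405)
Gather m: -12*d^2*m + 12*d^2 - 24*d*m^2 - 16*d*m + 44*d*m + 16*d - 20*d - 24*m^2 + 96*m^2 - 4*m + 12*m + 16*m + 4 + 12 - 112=12*d^2 - 4*d + m^2*(72 - 24*d) + m*(-12*d^2 + 28*d + 24) - 96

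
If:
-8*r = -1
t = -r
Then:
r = 1/8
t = -1/8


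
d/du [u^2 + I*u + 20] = 2*u + I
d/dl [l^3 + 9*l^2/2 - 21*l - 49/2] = 3*l^2 + 9*l - 21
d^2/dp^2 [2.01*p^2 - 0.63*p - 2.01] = 4.02000000000000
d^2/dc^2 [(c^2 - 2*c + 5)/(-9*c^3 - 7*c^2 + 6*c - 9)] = 2*(-81*c^6 + 486*c^5 - 2214*c^4 - 1789*c^3 - 708*c^2 + 1467*c + 162)/(729*c^9 + 1701*c^8 - 135*c^7 + 262*c^6 + 3492*c^5 - 837*c^4 - 297*c^3 + 2673*c^2 - 1458*c + 729)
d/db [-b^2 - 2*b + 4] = -2*b - 2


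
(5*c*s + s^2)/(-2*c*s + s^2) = (5*c + s)/(-2*c + s)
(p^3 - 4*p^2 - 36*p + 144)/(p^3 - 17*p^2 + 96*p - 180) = (p^2 + 2*p - 24)/(p^2 - 11*p + 30)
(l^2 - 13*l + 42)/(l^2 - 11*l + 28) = (l - 6)/(l - 4)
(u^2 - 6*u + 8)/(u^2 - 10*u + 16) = (u - 4)/(u - 8)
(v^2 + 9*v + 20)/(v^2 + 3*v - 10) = (v + 4)/(v - 2)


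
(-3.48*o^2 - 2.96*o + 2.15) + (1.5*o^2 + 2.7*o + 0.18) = -1.98*o^2 - 0.26*o + 2.33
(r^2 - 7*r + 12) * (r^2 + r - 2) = r^4 - 6*r^3 + 3*r^2 + 26*r - 24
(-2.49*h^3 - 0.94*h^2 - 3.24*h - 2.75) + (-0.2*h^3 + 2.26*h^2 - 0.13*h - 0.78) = -2.69*h^3 + 1.32*h^2 - 3.37*h - 3.53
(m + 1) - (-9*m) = 10*m + 1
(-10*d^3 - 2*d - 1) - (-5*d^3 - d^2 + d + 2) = -5*d^3 + d^2 - 3*d - 3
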